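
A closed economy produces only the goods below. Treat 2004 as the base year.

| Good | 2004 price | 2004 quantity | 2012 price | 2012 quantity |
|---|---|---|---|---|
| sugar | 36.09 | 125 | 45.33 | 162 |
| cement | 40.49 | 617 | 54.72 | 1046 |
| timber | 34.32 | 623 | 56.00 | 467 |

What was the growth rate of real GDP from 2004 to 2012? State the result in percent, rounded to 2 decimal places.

26.24%

Real GDP 2004 = Nominal GDP 2004 = 36.09·125 + 40.49·617 + 34.32·623 = 50874.94.
Real GDP 2012 (at 2004 prices) = 36.09·162 + 40.49·1046 + 34.32·467 = 64226.56.
Real growth = 64226.56/50874.94 − 1 = 0.2624.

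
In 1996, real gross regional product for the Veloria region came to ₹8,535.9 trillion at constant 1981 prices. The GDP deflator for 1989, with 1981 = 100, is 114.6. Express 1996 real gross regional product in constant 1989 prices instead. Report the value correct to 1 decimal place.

Real gross regional product in 1989 prices = Real gross regional product in 1981 prices × (P_1989/P_1981) = 8535.9 × 1.146 = 9782.14.

₹9,782.1 trillion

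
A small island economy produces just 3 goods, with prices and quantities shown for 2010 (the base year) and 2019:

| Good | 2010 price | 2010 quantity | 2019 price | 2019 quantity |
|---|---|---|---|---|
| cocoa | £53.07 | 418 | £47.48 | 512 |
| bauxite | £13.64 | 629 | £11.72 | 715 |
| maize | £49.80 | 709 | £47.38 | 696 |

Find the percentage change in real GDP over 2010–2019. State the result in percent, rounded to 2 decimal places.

Real GDP 2010 = Nominal GDP 2010 = 53.07·418 + 13.64·629 + 49.80·709 = 66071.02.
Real GDP 2019 (at 2010 prices) = 53.07·512 + 13.64·715 + 49.80·696 = 71585.24.
Real growth = 71585.24/66071.02 − 1 = 0.0835.

8.35%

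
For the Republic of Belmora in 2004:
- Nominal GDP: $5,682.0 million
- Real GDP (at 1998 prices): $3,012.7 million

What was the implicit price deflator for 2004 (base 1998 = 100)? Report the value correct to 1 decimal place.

implicit price deflator = (Nominal / Real) × 100 = 5682.0 / 3012.7 × 100 = 188.60.

188.6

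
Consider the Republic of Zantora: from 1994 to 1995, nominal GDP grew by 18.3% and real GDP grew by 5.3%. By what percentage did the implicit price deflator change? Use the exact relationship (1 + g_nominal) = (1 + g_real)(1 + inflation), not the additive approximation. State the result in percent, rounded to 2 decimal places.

(1 + g_nom) = (1 + g_real)(1 + π), so π = 1.1830 / 1.0530 − 1 = 0.12346.

12.35%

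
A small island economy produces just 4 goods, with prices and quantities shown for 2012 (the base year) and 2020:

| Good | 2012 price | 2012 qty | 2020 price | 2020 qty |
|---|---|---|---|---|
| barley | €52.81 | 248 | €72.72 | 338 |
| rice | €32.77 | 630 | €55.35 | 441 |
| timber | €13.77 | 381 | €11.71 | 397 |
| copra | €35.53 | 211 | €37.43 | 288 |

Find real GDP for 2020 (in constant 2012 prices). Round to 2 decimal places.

Real GDP 2020 = Σ (p_2012 × q_2020) = 52.81·338 + 32.77·441 + 13.77·397 + 35.53·288 = 48000.68.

€48000.68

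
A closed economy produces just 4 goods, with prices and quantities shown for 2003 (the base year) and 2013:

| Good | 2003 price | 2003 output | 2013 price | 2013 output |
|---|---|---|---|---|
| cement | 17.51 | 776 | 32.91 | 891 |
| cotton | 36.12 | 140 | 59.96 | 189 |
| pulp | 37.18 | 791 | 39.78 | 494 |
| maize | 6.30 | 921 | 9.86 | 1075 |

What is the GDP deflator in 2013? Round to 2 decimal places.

149.06

Nominal GDP 2013 = 32.91·891 + 59.96·189 + 39.78·494 + 9.86·1075 = 70906.07.
Real GDP 2013 (at 2003 prices) = 17.51·891 + 36.12·189 + 37.18·494 + 6.30·1075 = 47567.51.
Deflator = Nominal/Real × 100 = 70906.07/47567.51 × 100 = 149.064.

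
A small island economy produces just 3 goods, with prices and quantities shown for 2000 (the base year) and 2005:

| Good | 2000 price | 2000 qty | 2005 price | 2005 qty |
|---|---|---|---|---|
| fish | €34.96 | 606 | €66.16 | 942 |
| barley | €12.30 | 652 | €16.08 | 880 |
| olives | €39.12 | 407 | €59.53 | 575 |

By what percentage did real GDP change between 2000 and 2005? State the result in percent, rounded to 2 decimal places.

Real GDP 2000 = Nominal GDP 2000 = 34.96·606 + 12.30·652 + 39.12·407 = 45127.20.
Real GDP 2005 (at 2000 prices) = 34.96·942 + 12.30·880 + 39.12·575 = 66250.32.
Real growth = 66250.32/45127.20 − 1 = 0.4681.

46.81%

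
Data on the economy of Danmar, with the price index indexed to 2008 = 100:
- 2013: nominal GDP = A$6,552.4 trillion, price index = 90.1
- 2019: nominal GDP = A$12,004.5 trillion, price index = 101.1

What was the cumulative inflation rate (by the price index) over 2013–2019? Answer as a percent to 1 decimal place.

12.2%

Price-level change = 101.1 / 90.1 − 1 = 0.1221.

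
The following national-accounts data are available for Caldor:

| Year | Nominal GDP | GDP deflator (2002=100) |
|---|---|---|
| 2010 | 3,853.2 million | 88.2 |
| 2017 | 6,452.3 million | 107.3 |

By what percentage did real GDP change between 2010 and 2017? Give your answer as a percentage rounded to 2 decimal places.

Real GDP 2010 = 3853.2 / 0.882 = 4368.71.
Real GDP 2017 = 6452.3 / 1.073 = 6013.33.
Real growth = 6013.33 / 4368.71 − 1 = 0.3765.

37.65%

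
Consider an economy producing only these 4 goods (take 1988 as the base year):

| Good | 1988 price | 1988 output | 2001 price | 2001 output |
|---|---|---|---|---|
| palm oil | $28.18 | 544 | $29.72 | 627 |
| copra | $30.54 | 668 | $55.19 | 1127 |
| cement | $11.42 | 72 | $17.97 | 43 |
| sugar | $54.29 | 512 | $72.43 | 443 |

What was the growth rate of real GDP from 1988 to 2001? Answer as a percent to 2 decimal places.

19.08%

Real GDP 1988 = Nominal GDP 1988 = 28.18·544 + 30.54·668 + 11.42·72 + 54.29·512 = 64349.36.
Real GDP 2001 (at 1988 prices) = 28.18·627 + 30.54·1127 + 11.42·43 + 54.29·443 = 76628.97.
Real growth = 76628.97/64349.36 − 1 = 0.1908.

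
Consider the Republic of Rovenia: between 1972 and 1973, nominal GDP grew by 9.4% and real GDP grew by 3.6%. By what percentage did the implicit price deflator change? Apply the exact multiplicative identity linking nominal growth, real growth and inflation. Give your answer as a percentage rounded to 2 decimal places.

(1 + g_nom) = (1 + g_real)(1 + π), so π = 1.0940 / 1.0360 − 1 = 0.05598.

5.60%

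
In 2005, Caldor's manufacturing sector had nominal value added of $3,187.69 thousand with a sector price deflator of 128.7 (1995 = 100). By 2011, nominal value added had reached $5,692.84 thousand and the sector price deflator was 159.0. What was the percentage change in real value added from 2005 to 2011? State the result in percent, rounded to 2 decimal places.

44.56%

Real value added 2005 = 3187.69 / 1.287 = 2476.84.
Real value added 2011 = 5692.84 / 1.590 = 3580.40.
Real growth = 3580.40 / 2476.84 − 1 = 0.4456.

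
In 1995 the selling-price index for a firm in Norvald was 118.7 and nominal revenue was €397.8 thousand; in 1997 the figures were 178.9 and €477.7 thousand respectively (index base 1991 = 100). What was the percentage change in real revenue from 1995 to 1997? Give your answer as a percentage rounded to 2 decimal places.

Deflate each year: 1995 → 397.8/1.187 = 335.13; 1997 → 477.7/1.789 = 267.02.
So real revenue changed by 267.02/335.13 − 1 = -0.2032, i.e. -20.32%.

-20.32%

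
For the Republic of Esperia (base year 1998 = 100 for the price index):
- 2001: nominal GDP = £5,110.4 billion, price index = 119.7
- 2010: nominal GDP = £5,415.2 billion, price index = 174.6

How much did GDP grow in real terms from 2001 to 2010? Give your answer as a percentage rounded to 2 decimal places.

-27.35%

Deflate each year: 2001 → 5110.4/1.197 = 4269.34; 2010 → 5415.2/1.746 = 3101.49.
So real GDP changed by 3101.49/4269.34 − 1 = -0.2735, i.e. -27.35%.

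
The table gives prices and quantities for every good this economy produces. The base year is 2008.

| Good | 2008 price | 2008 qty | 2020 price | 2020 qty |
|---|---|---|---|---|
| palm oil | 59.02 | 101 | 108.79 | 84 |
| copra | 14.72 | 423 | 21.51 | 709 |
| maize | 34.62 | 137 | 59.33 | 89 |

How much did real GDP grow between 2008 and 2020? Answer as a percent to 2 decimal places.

9.12%

Real GDP 2008 = Nominal GDP 2008 = 59.02·101 + 14.72·423 + 34.62·137 = 16930.52.
Real GDP 2020 (at 2008 prices) = 59.02·84 + 14.72·709 + 34.62·89 = 18475.34.
Real growth = 18475.34/16930.52 − 1 = 0.0912.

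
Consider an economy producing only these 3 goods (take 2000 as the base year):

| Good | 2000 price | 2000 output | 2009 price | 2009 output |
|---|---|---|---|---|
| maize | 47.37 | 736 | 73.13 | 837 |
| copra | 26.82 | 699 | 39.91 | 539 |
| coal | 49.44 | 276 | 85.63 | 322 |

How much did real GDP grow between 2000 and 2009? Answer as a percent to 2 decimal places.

4.11%

Real GDP 2000 = Nominal GDP 2000 = 47.37·736 + 26.82·699 + 49.44·276 = 67256.94.
Real GDP 2009 (at 2000 prices) = 47.37·837 + 26.82·539 + 49.44·322 = 70024.35.
Real growth = 70024.35/67256.94 − 1 = 0.0411.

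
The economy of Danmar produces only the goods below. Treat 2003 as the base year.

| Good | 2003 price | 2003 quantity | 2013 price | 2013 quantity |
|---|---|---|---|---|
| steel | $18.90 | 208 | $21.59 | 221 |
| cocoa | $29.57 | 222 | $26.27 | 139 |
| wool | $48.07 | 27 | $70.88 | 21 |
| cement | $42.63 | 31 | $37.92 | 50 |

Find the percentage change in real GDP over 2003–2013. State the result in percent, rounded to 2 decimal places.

-12.86%

Real GDP 2003 = Nominal GDP 2003 = 18.90·208 + 29.57·222 + 48.07·27 + 42.63·31 = 13115.16.
Real GDP 2013 (at 2003 prices) = 18.90·221 + 29.57·139 + 48.07·21 + 42.63·50 = 11428.10.
Real growth = 11428.10/13115.16 − 1 = -0.1286.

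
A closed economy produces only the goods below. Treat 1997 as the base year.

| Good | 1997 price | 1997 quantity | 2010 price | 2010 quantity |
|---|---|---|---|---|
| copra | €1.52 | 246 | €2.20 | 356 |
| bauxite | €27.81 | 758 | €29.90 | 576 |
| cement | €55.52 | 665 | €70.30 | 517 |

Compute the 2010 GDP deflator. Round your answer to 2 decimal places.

120.08

Nominal GDP 2010 = 2.20·356 + 29.90·576 + 70.30·517 = 54350.70.
Real GDP 2010 (at 1997 prices) = 1.52·356 + 27.81·576 + 55.52·517 = 45263.52.
Deflator = Nominal/Real × 100 = 54350.70/45263.52 × 100 = 120.076.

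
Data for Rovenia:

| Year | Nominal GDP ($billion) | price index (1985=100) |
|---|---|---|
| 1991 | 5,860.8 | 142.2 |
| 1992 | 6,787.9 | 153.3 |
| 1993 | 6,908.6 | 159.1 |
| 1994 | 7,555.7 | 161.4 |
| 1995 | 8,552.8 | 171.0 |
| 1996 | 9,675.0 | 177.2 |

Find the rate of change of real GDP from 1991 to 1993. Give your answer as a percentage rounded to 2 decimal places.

Real GDP 1991 = 5860.8/1.422 = 4121.52.
Real GDP 1993 = 6908.6/1.591 = 4342.30.
Change = 4342.30/4121.52 − 1 = 0.0536.

5.36%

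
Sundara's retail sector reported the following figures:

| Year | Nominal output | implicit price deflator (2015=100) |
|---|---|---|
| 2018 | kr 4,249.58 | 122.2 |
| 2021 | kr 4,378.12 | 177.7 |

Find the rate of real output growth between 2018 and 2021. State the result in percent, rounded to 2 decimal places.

-29.15%

Real output 2018 = 4249.58 / 1.222 = 3477.56.
Real output 2021 = 4378.12 / 1.777 = 2463.77.
Real growth = 2463.77 / 3477.56 − 1 = -0.2915.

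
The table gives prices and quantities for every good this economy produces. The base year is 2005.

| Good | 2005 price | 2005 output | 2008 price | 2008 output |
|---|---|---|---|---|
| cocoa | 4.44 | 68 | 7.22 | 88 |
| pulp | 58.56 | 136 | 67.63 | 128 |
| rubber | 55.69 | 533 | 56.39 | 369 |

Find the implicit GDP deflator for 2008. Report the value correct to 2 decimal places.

Nominal GDP 2008 = 7.22·88 + 67.63·128 + 56.39·369 = 30099.91.
Real GDP 2008 (at 2005 prices) = 4.44·88 + 58.56·128 + 55.69·369 = 28436.01.
Deflator = Nominal/Real × 100 = 30099.91/28436.01 × 100 = 105.851.

105.85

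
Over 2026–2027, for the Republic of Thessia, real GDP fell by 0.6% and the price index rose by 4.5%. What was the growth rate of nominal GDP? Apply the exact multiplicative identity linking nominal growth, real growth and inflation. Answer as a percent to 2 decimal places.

(1 + g_nom) = (1 + g_real)(1 + π) = 0.9940 × 1.0450 = 1.03873.

3.87%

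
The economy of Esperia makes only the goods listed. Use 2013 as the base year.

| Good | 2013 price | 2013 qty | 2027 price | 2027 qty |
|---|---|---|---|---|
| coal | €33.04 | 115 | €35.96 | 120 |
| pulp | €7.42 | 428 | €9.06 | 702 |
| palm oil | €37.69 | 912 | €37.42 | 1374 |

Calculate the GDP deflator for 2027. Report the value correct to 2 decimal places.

101.85

Nominal GDP 2027 = 35.96·120 + 9.06·702 + 37.42·1374 = 62090.40.
Real GDP 2027 (at 2013 prices) = 33.04·120 + 7.42·702 + 37.69·1374 = 60959.70.
Deflator = Nominal/Real × 100 = 62090.40/60959.70 × 100 = 101.855.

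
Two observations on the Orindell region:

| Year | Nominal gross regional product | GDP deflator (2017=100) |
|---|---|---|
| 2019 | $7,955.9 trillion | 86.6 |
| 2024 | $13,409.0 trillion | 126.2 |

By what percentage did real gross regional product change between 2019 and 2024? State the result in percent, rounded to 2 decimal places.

Deflate each year: 2019 → 7955.9/0.866 = 9186.95; 2024 → 13409.0/1.262 = 10625.20.
So real gross regional product changed by 10625.20/9186.95 − 1 = 0.1566, i.e. 15.66%.

15.66%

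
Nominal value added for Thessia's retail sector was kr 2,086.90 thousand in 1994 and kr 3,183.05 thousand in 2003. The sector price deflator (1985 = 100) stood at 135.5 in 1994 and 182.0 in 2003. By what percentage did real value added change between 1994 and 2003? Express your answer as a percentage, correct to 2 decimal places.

13.56%

Real value added 1994 = 2086.90 / 1.355 = 1540.15.
Real value added 2003 = 3183.05 / 1.820 = 1748.93.
Real growth = 1748.93 / 1540.15 − 1 = 0.1356.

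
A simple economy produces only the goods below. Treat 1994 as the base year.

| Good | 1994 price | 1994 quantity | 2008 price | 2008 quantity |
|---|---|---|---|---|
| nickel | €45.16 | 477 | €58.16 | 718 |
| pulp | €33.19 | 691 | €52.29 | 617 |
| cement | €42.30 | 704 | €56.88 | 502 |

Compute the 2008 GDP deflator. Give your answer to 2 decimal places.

138.36

Nominal GDP 2008 = 58.16·718 + 52.29·617 + 56.88·502 = 102575.57.
Real GDP 2008 (at 1994 prices) = 45.16·718 + 33.19·617 + 42.30·502 = 74137.71.
Deflator = Nominal/Real × 100 = 102575.57/74137.71 × 100 = 138.358.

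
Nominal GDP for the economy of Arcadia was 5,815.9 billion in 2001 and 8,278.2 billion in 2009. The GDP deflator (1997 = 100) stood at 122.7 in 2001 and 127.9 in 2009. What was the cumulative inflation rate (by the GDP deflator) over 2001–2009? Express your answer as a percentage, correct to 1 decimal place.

4.2%

Price-level change = 127.9 / 122.7 − 1 = 0.0424.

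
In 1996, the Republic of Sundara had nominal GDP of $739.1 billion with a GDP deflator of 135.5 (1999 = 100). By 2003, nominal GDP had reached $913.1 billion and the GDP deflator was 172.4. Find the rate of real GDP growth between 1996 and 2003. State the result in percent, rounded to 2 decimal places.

Real GDP 1996 = 739.1 / 1.355 = 545.46.
Real GDP 2003 = 913.1 / 1.724 = 529.64.
Real growth = 529.64 / 545.46 − 1 = -0.0290.

-2.90%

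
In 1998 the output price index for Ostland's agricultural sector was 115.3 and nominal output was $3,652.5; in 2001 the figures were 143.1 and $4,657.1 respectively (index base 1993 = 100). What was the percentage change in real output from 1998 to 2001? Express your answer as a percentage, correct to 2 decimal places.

Real output 1998 = 3652.5 / 1.153 = 3167.82.
Real output 2001 = 4657.1 / 1.431 = 3254.44.
Real growth = 3254.44 / 3167.82 − 1 = 0.0273.

2.73%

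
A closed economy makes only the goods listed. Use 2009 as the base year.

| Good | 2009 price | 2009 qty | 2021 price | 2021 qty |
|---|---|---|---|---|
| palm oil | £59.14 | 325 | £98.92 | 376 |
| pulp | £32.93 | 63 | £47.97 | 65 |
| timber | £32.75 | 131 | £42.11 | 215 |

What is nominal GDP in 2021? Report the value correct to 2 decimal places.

Nominal GDP 2021 = Σ (p_2021 × q_2021) = 98.92·376 + 47.97·65 + 42.11·215 = 49365.62.

£49365.62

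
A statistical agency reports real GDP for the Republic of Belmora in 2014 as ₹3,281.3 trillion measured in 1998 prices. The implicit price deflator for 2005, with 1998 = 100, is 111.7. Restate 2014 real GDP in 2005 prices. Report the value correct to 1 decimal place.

Real GDP in 2005 prices = Real GDP in 1998 prices × (P_2005/P_1998) = 3281.3 × 1.117 = 3665.21.

₹3,665.2 trillion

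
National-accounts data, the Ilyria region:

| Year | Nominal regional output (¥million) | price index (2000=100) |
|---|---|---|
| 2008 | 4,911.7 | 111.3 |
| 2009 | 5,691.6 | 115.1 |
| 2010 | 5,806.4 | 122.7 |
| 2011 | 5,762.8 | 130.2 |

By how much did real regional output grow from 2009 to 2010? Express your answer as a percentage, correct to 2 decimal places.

Real regional output 2009 = 5691.6/1.151 = 4944.92.
Real regional output 2010 = 5806.4/1.227 = 4732.19.
Change = 4732.19/4944.92 − 1 = -0.0430.

-4.30%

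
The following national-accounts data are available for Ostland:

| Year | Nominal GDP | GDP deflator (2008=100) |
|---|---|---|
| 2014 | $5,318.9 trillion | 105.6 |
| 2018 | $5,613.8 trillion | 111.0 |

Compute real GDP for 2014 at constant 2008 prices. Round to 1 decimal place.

$5,036.8 trillion

Real GDP = Nominal / (GDP deflator/100) = 5318.9 / 1.056 = 5036.84.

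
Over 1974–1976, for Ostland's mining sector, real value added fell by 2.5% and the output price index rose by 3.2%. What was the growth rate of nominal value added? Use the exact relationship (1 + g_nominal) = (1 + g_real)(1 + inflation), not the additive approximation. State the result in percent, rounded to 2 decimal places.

(1 + g_nom) = (1 + g_real)(1 + π) = 0.9750 × 1.0320 = 1.00620.

0.62%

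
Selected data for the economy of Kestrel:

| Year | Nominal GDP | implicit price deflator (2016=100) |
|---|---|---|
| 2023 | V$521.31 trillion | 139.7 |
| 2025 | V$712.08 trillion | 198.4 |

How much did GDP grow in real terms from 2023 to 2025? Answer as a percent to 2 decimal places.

-3.82%

Real GDP 2023 = 521.31 / 1.397 = 373.16.
Real GDP 2025 = 712.08 / 1.984 = 358.91.
Real growth = 358.91 / 373.16 − 1 = -0.0382.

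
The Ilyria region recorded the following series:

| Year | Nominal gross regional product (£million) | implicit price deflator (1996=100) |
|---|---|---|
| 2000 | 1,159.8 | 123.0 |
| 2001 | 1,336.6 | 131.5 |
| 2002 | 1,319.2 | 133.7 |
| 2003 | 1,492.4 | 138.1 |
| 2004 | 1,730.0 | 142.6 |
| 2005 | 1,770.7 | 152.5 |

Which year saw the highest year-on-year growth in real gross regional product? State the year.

2001: real = 1336.6/1.315 = 1016.43; growth vs 2000 (942.93) = 7.79%.
2002: real = 1319.2/1.337 = 986.69; growth vs 2001 (1016.43) = -2.93%.
2003: real = 1492.4/1.381 = 1080.67; growth vs 2002 (986.69) = 9.52%.
2004: real = 1730.0/1.426 = 1213.18; growth vs 2003 (1080.67) = 12.26%.
2005: real = 1770.7/1.525 = 1161.11; growth vs 2004 (1213.18) = -4.29%.

2004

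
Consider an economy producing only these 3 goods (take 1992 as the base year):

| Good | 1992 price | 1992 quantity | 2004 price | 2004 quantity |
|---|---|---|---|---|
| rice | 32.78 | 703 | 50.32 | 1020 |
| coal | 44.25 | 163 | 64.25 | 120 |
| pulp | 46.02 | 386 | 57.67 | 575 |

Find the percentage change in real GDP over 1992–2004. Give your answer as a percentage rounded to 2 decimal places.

35.79%

Real GDP 1992 = Nominal GDP 1992 = 32.78·703 + 44.25·163 + 46.02·386 = 48020.81.
Real GDP 2004 (at 1992 prices) = 32.78·1020 + 44.25·120 + 46.02·575 = 65207.10.
Real growth = 65207.10/48020.81 − 1 = 0.3579.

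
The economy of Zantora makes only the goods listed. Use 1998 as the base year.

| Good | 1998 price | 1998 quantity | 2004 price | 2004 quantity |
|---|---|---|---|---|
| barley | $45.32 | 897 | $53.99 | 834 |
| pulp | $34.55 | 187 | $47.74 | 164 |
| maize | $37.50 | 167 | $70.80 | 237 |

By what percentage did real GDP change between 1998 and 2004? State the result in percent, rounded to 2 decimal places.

Real GDP 1998 = Nominal GDP 1998 = 45.32·897 + 34.55·187 + 37.50·167 = 53375.39.
Real GDP 2004 (at 1998 prices) = 45.32·834 + 34.55·164 + 37.50·237 = 52350.58.
Real growth = 52350.58/53375.39 − 1 = -0.0192.

-1.92%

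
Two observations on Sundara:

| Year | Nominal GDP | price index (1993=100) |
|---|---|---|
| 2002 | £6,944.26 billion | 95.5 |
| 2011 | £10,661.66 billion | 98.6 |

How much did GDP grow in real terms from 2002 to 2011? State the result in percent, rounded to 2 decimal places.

Deflate each year: 2002 → 6944.26/0.955 = 7271.48; 2011 → 10661.66/0.986 = 10813.04.
So real GDP changed by 10813.04/7271.48 − 1 = 0.4870, i.e. 48.70%.

48.70%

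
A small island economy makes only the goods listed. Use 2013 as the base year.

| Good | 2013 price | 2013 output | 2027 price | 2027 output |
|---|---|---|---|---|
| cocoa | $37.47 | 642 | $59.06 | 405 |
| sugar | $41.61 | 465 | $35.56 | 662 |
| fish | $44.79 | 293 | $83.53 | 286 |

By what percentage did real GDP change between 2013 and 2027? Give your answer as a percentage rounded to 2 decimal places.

-1.76%

Real GDP 2013 = Nominal GDP 2013 = 37.47·642 + 41.61·465 + 44.79·293 = 56527.86.
Real GDP 2027 (at 2013 prices) = 37.47·405 + 41.61·662 + 44.79·286 = 55531.11.
Real growth = 55531.11/56527.86 − 1 = -0.0176.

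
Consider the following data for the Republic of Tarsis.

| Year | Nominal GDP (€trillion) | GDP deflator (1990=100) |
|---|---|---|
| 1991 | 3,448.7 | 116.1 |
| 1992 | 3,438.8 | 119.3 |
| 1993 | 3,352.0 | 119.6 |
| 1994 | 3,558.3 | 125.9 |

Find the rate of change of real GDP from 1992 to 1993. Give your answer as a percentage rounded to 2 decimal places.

-2.77%

Real GDP 1992 = 3438.8/1.193 = 2882.48.
Real GDP 1993 = 3352.0/1.196 = 2802.68.
Change = 2802.68/2882.48 − 1 = -0.0277.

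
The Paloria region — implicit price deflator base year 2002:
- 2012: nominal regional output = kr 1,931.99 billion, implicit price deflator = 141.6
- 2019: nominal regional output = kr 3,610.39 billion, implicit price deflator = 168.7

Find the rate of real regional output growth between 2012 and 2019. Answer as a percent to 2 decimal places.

Deflate each year: 2012 → 1931.99/1.416 = 1364.40; 2019 → 3610.39/1.687 = 2140.12.
So real regional output changed by 2140.12/1364.40 − 1 = 0.5685, i.e. 56.85%.

56.85%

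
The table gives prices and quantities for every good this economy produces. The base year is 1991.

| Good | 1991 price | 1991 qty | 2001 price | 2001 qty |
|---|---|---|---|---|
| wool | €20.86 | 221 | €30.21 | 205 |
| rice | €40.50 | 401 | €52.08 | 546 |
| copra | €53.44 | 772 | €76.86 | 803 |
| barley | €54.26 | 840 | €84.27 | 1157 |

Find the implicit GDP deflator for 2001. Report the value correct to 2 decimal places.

Nominal GDP 2001 = 30.21·205 + 52.08·546 + 76.86·803 + 84.27·1157 = 193847.70.
Real GDP 2001 (at 1991 prices) = 20.86·205 + 40.50·546 + 53.44·803 + 54.26·1157 = 132080.44.
Deflator = Nominal/Real × 100 = 193847.70/132080.44 × 100 = 146.765.

146.76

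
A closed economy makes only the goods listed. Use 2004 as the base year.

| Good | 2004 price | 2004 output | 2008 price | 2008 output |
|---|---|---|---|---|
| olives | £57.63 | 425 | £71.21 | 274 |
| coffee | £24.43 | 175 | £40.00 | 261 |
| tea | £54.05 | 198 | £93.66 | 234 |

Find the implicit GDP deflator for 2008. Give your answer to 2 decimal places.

148.98

Nominal GDP 2008 = 71.21·274 + 40.00·261 + 93.66·234 = 51867.98.
Real GDP 2008 (at 2004 prices) = 57.63·274 + 24.43·261 + 54.05·234 = 34814.55.
Deflator = Nominal/Real × 100 = 51867.98/34814.55 × 100 = 148.984.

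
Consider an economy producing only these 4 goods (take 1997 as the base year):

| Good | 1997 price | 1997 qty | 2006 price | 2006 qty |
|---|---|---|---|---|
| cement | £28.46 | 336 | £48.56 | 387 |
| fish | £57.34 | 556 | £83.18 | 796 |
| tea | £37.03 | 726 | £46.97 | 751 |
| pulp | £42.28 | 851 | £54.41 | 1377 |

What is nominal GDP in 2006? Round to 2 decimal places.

Nominal GDP 2006 = Σ (p_2006 × q_2006) = 48.56·387 + 83.18·796 + 46.97·751 + 54.41·1377 = 195201.04.

£195201.04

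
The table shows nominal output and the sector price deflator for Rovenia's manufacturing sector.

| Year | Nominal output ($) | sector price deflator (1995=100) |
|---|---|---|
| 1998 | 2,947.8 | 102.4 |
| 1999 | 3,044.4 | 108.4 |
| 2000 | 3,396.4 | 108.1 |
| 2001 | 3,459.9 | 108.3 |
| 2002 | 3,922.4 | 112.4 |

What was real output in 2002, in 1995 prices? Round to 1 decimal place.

Real output 2002 = 3922.4 / 1.124 = 3489.68.

$3,489.7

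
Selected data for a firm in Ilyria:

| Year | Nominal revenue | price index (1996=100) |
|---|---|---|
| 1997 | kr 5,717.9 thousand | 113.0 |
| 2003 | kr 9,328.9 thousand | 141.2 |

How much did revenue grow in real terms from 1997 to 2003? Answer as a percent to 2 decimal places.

30.57%

Deflate each year: 1997 → 5717.9/1.130 = 5060.09; 2003 → 9328.9/1.412 = 6606.87.
So real revenue changed by 6606.87/5060.09 − 1 = 0.3057, i.e. 30.57%.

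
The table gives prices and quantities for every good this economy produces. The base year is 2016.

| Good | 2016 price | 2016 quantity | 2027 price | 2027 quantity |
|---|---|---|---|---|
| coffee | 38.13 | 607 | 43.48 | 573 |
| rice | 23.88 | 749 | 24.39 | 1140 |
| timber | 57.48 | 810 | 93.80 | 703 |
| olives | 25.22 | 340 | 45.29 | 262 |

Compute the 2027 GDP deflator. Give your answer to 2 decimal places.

135.84

Nominal GDP 2027 = 43.48·573 + 24.39·1140 + 93.80·703 + 45.29·262 = 130526.02.
Real GDP 2027 (at 2016 prices) = 38.13·573 + 23.88·1140 + 57.48·703 + 25.22·262 = 96087.77.
Deflator = Nominal/Real × 100 = 130526.02/96087.77 × 100 = 135.840.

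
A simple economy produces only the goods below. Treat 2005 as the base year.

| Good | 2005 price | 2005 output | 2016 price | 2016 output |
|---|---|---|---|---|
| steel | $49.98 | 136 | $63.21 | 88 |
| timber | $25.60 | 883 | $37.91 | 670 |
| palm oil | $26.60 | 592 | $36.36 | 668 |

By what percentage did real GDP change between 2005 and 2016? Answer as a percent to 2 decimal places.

-12.91%

Real GDP 2005 = Nominal GDP 2005 = 49.98·136 + 25.60·883 + 26.60·592 = 45149.28.
Real GDP 2016 (at 2005 prices) = 49.98·88 + 25.60·670 + 26.60·668 = 39319.04.
Real growth = 39319.04/45149.28 − 1 = -0.1291.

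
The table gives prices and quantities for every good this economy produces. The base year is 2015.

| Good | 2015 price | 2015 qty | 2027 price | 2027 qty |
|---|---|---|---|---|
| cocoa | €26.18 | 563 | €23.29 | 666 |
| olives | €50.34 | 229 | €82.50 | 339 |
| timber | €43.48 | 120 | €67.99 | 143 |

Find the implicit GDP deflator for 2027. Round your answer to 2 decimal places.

130.66

Nominal GDP 2027 = 23.29·666 + 82.50·339 + 67.99·143 = 53201.21.
Real GDP 2027 (at 2015 prices) = 26.18·666 + 50.34·339 + 43.48·143 = 40718.78.
Deflator = Nominal/Real × 100 = 53201.21/40718.78 × 100 = 130.655.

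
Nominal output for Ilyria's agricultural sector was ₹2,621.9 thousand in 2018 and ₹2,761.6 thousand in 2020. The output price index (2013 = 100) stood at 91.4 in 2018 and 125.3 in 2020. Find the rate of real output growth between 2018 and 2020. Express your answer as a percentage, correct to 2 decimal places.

Real output 2018 = 2621.9 / 0.914 = 2868.60.
Real output 2020 = 2761.6 / 1.253 = 2203.99.
Real growth = 2203.99 / 2868.60 − 1 = -0.2317.

-23.17%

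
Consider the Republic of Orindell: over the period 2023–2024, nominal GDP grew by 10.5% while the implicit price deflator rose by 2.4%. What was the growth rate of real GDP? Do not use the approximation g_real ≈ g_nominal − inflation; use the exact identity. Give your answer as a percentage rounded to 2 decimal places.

(1 + g_nom) = (1 + g_real)(1 + π), so g_real = 1.1050 / 1.0240 − 1 = 0.07910.

7.91%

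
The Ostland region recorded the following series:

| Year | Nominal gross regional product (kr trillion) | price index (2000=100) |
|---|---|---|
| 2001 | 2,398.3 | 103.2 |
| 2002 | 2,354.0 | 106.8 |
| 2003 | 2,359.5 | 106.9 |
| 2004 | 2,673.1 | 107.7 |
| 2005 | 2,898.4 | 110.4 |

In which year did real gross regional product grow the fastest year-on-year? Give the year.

2004

2002: real = 2354.0/1.068 = 2204.12; growth vs 2001 (2323.93) = -5.16%.
2003: real = 2359.5/1.069 = 2207.20; growth vs 2002 (2204.12) = 0.14%.
2004: real = 2673.1/1.077 = 2481.99; growth vs 2003 (2207.20) = 12.45%.
2005: real = 2898.4/1.104 = 2625.36; growth vs 2004 (2481.99) = 5.78%.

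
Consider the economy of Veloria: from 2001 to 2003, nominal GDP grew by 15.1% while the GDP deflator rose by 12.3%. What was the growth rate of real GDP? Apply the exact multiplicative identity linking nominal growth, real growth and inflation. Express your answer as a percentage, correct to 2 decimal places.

2.49%

(1 + g_nom) = (1 + g_real)(1 + π), so g_real = 1.1510 / 1.1230 − 1 = 0.02493.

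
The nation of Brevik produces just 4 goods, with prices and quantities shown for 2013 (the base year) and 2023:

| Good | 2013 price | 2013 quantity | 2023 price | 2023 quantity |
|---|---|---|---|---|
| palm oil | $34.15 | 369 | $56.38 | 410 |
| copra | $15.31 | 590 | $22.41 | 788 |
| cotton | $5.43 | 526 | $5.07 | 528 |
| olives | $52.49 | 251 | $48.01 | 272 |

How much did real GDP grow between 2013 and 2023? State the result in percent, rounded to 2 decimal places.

Real GDP 2013 = Nominal GDP 2013 = 34.15·369 + 15.31·590 + 5.43·526 + 52.49·251 = 37665.42.
Real GDP 2023 (at 2013 prices) = 34.15·410 + 15.31·788 + 5.43·528 + 52.49·272 = 43210.10.
Real growth = 43210.10/37665.42 − 1 = 0.1472.

14.72%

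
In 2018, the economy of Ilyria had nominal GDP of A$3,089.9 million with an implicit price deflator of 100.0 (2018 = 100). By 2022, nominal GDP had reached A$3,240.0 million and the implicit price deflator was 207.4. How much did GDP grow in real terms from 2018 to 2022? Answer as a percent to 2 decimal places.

Real GDP 2018 = 3089.9 / 1.000 = 3089.90.
Real GDP 2022 = 3240.0 / 2.074 = 1562.20.
Real growth = 1562.20 / 3089.90 − 1 = -0.4944.

-49.44%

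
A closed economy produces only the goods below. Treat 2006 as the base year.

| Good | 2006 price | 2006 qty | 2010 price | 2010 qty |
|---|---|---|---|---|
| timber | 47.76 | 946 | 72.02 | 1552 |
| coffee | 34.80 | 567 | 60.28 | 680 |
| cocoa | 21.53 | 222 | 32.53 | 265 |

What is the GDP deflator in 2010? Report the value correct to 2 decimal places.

Nominal GDP 2010 = 72.02·1552 + 60.28·680 + 32.53·265 = 161385.89.
Real GDP 2010 (at 2006 prices) = 47.76·1552 + 34.80·680 + 21.53·265 = 103492.97.
Deflator = Nominal/Real × 100 = 161385.89/103492.97 × 100 = 155.939.

155.94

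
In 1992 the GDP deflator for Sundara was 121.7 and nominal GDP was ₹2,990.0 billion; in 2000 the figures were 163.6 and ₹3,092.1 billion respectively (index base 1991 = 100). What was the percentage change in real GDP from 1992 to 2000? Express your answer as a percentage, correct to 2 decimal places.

-23.07%

Real GDP 1992 = 2990.0 / 1.217 = 2456.86.
Real GDP 2000 = 3092.1 / 1.636 = 1890.04.
Real growth = 1890.04 / 2456.86 − 1 = -0.2307.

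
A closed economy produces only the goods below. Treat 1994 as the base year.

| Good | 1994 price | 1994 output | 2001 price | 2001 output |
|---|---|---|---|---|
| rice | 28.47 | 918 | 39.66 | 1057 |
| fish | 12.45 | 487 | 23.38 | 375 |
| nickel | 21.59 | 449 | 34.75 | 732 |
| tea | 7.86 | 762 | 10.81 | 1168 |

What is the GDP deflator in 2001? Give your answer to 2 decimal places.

148.55

Nominal GDP 2001 = 39.66·1057 + 23.38·375 + 34.75·732 + 10.81·1168 = 88751.20.
Real GDP 2001 (at 1994 prices) = 28.47·1057 + 12.45·375 + 21.59·732 + 7.86·1168 = 59745.90.
Deflator = Nominal/Real × 100 = 88751.20/59745.90 × 100 = 148.548.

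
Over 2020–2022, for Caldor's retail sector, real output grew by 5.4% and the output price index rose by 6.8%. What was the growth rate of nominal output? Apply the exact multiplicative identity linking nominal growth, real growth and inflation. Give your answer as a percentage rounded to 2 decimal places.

(1 + g_nom) = (1 + g_real)(1 + π) = 1.0540 × 1.0680 = 1.12567.

12.57%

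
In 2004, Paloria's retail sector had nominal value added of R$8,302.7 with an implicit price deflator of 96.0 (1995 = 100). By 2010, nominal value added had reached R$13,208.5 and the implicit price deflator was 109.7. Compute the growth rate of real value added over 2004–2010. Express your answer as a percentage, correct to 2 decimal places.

Deflate each year: 2004 → 8302.7/0.960 = 8648.65; 2010 → 13208.5/1.097 = 12040.57.
So real value added changed by 12040.57/8648.65 − 1 = 0.3922, i.e. 39.22%.

39.22%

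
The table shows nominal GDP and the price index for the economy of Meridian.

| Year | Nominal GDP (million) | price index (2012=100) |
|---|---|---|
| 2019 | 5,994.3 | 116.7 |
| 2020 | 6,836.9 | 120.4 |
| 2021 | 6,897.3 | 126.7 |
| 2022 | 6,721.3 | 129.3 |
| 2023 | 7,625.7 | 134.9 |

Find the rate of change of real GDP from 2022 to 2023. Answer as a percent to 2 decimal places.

Real GDP 2022 = 6721.3/1.293 = 5198.22.
Real GDP 2023 = 7625.7/1.349 = 5652.85.
Change = 5652.85/5198.22 − 1 = 0.0875.

8.75%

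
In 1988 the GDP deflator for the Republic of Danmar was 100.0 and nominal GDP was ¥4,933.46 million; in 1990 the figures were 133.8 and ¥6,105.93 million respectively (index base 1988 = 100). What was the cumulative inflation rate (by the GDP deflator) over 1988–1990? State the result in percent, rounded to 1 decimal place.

33.8%

Price-level change = 133.8 / 100.0 − 1 = 0.3380.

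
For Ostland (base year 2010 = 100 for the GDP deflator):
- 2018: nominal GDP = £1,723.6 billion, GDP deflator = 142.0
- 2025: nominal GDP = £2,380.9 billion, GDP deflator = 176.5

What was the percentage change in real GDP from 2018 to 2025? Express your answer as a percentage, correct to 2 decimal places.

11.13%

Real GDP 2018 = 1723.6 / 1.420 = 1213.80.
Real GDP 2025 = 2380.9 / 1.765 = 1348.95.
Real growth = 1348.95 / 1213.80 − 1 = 0.1113.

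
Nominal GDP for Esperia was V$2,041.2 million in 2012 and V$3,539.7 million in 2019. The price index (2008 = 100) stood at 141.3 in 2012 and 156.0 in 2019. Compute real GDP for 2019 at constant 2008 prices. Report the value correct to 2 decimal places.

V$2,269.04 million

Real GDP = Nominal / (price index/100) = 3539.7 / 1.560 = 2269.04.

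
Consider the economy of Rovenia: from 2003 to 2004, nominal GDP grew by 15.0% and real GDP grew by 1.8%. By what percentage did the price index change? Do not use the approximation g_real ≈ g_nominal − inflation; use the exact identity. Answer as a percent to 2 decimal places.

12.97%

(1 + g_nom) = (1 + g_real)(1 + π), so π = 1.1500 / 1.0180 − 1 = 0.12967.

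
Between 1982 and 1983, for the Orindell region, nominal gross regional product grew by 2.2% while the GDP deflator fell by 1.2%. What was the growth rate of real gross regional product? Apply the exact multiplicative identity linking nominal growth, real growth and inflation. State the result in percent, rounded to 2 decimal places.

(1 + g_nom) = (1 + g_real)(1 + π), so g_real = 1.0220 / 0.9880 − 1 = 0.03441.

3.44%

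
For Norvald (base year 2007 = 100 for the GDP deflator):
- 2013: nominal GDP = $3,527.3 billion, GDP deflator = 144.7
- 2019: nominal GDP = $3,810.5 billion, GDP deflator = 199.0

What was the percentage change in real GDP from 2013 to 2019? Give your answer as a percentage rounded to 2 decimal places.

Deflate each year: 2013 → 3527.3/1.447 = 2437.66; 2019 → 3810.5/1.990 = 1914.82.
So real GDP changed by 1914.82/2437.66 − 1 = -0.2145, i.e. -21.45%.

-21.45%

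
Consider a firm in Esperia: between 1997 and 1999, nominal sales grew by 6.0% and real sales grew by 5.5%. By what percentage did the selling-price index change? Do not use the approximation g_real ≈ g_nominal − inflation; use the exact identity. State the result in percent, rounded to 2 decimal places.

(1 + g_nom) = (1 + g_real)(1 + π), so π = 1.0600 / 1.0550 − 1 = 0.00474.

0.47%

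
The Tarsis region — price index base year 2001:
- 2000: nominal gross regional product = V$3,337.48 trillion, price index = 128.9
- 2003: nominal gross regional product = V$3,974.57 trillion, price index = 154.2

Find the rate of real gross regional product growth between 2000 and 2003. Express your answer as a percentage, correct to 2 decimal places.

-0.45%

Real gross regional product 2000 = 3337.48 / 1.289 = 2589.20.
Real gross regional product 2003 = 3974.57 / 1.542 = 2577.54.
Real growth = 2577.54 / 2589.20 − 1 = -0.0045.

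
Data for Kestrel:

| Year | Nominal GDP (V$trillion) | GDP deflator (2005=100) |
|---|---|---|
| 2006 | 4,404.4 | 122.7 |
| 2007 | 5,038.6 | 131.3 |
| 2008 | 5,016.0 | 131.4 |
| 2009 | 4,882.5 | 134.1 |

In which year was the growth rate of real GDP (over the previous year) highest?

2007

2007: real = 5038.6/1.313 = 3837.47; growth vs 2006 (3589.57) = 6.91%.
2008: real = 5016.0/1.314 = 3817.35; growth vs 2007 (3837.47) = -0.52%.
2009: real = 4882.5/1.341 = 3640.94; growth vs 2008 (3817.35) = -4.62%.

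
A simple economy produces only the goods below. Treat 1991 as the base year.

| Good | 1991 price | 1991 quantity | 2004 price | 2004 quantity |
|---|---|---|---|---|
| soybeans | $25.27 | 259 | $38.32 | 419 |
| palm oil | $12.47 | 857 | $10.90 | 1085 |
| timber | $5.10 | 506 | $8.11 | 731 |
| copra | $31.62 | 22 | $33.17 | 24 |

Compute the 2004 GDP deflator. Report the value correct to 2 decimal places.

120.98

Nominal GDP 2004 = 38.32·419 + 10.90·1085 + 8.11·731 + 33.17·24 = 34607.07.
Real GDP 2004 (at 1991 prices) = 25.27·419 + 12.47·1085 + 5.10·731 + 31.62·24 = 28605.06.
Deflator = Nominal/Real × 100 = 34607.07/28605.06 × 100 = 120.982.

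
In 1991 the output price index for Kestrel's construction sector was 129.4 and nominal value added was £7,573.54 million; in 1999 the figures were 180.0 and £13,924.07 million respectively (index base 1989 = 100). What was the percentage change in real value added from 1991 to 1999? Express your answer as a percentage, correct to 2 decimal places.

32.17%

Deflate each year: 1991 → 7573.54/1.294 = 5852.81; 1999 → 13924.07/1.800 = 7735.59.
So real value added changed by 7735.59/5852.81 − 1 = 0.3217, i.e. 32.17%.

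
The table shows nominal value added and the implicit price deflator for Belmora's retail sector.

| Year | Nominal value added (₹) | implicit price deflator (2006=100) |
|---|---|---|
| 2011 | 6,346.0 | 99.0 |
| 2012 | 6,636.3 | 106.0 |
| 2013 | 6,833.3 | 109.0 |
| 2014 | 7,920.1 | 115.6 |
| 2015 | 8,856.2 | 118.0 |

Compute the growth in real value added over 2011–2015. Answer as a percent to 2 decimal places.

17.08%

Real value added 2011 = 6346.0/0.990 = 6410.10.
Real value added 2015 = 8856.2/1.180 = 7505.25.
Change = 7505.25/6410.10 − 1 = 0.1708.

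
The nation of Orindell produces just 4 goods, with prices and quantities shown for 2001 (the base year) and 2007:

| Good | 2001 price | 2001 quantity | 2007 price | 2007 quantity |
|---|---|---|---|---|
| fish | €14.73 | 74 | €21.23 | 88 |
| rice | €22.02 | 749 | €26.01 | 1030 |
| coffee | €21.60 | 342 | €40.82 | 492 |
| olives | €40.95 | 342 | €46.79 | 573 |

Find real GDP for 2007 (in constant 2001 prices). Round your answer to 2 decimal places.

€58068.39

Real GDP 2007 = Σ (p_2001 × q_2007) = 14.73·88 + 22.02·1030 + 21.60·492 + 40.95·573 = 58068.39.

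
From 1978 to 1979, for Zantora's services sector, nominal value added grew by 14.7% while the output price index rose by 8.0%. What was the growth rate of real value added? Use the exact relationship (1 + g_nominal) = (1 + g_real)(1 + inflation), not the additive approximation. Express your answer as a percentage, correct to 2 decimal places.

6.20%

(1 + g_nom) = (1 + g_real)(1 + π), so g_real = 1.1470 / 1.0800 − 1 = 0.06204.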